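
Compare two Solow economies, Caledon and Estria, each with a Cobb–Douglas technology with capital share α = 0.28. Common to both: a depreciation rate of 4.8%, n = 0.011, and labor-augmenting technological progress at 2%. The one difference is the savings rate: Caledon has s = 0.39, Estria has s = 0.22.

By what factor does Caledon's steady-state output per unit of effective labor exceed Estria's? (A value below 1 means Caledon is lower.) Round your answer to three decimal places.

Steady-state y* = [s/(n + g + δ)]^(α/(1−α)), so the ratio is [ (s_C/(n + g + δ)_C) / (s_E/(n + g + δ)_E) ]^0.3889.
s_C/(n + g + δ)_C = 0.39/0.079 = 4.9367; s_E/(n + g + δ)_E = 0.22/0.079 = 2.7848.
Ratio = (4.9367/2.7848)^0.3889 = 1.7727^0.3889 ≈ 1.2494

ratio ≈ 1.249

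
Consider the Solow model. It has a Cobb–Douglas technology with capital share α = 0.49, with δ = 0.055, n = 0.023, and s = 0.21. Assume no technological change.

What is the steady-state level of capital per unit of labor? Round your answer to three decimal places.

k* = 6.972

Steady state requires s·f(k) = (n + δ)·k, i.e. s·k^α = (n + δ)·k.
Dividing both sides by k: k^(1−α) = s / (n + δ).
k^0.51 = 0.21 / (0.023 + 0.055) = 0.21 / 0.078 = 2.6923
k* = 2.6923^(1/0.51) ≈ 6.9724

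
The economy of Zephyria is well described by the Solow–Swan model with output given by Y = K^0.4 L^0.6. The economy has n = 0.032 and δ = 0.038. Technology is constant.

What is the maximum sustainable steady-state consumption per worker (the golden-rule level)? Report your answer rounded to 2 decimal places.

c_gold ≈ 1.92

At the golden rule, f'(k) = n + δ, so α·k^(α−1) = n + δ and k_gold = (α/(n + δ))^(1/(1−α)).
k_gold = (0.4/0.070)^(1/0.6) = 5.7143^1.6667 ≈ 18.2654
c_gold = f(k_gold) − (n + δ)·k_gold = 3.1963 − 0.070×18.2654 ≈ 1.9177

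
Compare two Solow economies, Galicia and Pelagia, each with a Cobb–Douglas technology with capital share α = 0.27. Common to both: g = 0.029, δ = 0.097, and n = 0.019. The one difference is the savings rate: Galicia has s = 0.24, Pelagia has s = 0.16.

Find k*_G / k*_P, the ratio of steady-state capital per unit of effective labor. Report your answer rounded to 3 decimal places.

ratio ≈ 1.743

Steady-state k* = [s/(n + g + δ)]^(1/(1−α)), so the ratio is [ (s_G/(n + g + δ)_G) / (s_P/(n + g + δ)_P) ]^1.3699.
s_G/(n + g + δ)_G = 0.24/0.145 = 1.6552; s_P/(n + g + δ)_P = 0.16/0.145 = 1.1034.
Ratio = (1.6552/1.1034)^1.3699 = 1.5001^1.3699 ≈ 1.7429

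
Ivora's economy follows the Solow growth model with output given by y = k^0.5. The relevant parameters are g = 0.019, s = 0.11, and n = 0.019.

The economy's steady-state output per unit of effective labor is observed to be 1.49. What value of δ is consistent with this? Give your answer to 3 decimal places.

Steady state requires s·f(k) = (n + g + δ)·k, i.e. s·k^α = (n + g + δ)·k.
Since y* = [s/(n + g + δ)]^(α/(1−α)), we have s/(n + g + δ) = (y*)^((1−α)/α) = 1.49^1 = 1.4900.
Therefore n + g + δ = s / 1.4900 = 0.11 / 1.4900 = 0.0738, so δ = 0.0738 − 0.038 = 0.0358.

δ ≈ 0.036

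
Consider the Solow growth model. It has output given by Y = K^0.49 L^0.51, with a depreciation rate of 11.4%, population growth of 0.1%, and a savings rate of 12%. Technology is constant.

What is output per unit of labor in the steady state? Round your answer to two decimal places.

At the steady state, Δk = 0, so s·k^α = (n + δ)·k.
Dividing both sides by k: k^(1−α) = s / (n + δ).
k^0.51 = 0.12 / (0.001 + 0.114) = 0.12 / 0.115 = 1.0435
k* = 1.0435^(1/0.51) ≈ 1.0871
y* = (k*)^α = 1.0871^0.49 ≈ 1.0418

y* = 1.04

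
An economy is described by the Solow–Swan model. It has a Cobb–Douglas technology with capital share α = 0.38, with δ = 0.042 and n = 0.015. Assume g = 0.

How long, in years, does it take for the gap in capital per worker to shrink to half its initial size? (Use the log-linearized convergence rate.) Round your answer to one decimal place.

t_½ ≈ 19.6 years

Near the steady state the convergence rate is λ = (1 − α)(n + δ).
λ = (1 − 0.38) × 0.057 = 0.62 × 0.057 = 0.03534
Half-life = ln 2 / λ = 0.6931 / 0.03534 ≈ 19.61 years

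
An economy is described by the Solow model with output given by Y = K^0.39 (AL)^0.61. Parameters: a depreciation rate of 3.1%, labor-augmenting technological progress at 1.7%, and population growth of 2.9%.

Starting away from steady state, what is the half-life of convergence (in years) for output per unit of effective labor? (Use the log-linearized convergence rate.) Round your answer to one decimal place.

t_½ ≈ 14.8 years

Near the steady state the convergence rate is λ = (1 − α)(n + g + δ).
λ = (1 − 0.39) × 0.077 = 0.61 × 0.077 = 0.04697
Half-life = ln 2 / λ = 0.6931 / 0.04697 ≈ 14.76 years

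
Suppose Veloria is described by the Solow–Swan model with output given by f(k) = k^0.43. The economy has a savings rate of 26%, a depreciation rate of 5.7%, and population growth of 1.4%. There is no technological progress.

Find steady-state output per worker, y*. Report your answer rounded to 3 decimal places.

Steady state requires s·f(k) = (n + δ)·k, i.e. s·k^α = (n + δ)·k.
Rearranging, k^(1−α) = s / (n + δ).
k^0.57 = 0.26 / (0.014 + 0.057) = 0.26 / 0.071 = 3.6620
k* = 3.6620^(1/0.57) ≈ 9.7494
y* = (k*)^α = 9.7494^0.43 ≈ 2.6623

y* = 2.662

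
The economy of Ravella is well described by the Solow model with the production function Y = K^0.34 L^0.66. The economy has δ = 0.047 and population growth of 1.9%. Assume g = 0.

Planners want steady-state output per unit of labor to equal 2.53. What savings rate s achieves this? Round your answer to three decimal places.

s ≈ 0.400

Steady state requires s·f(k) = (n + δ)·k, i.e. s·k^α = (n + δ)·k.
Since y* = [s/(n + δ)]^(α/(1−α)), we have s/(n + δ) = (y*)^((1−α)/α) = 2.53^1.9412 = 6.0609.
Therefore s = 6.0609 × (n + δ) = 6.0609 × 0.066 = 0.4000.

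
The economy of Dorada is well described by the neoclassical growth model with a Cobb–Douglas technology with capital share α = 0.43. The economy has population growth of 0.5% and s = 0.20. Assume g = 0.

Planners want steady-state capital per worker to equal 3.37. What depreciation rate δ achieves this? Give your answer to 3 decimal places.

δ ≈ 0.095

Steady state requires s·f(k) = (n + δ)·k, i.e. s·k^α = (n + δ)·k.
So s / (n + δ) = (k*)^(1−α) = 3.37^0.57 = 1.9987.
Therefore n + δ = s / 1.9987 = 0.20 / 1.9987 = 0.1001, so δ = 0.1001 − 0.005 = 0.0951.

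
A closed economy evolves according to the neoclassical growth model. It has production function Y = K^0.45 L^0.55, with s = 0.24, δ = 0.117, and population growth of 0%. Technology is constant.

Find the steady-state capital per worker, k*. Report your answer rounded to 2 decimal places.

Steady state requires s·f(k) = (n + δ)·k, i.e. s·k^α = (n + δ)·k.
Rearranging, k^(1−α) = s / (n + δ).
k^0.55 = 0.24 / (0.000 + 0.117) = 0.24 / 0.117 = 2.0513
k* = 2.0513^(1/0.55) ≈ 3.6925

k* ≈ 3.69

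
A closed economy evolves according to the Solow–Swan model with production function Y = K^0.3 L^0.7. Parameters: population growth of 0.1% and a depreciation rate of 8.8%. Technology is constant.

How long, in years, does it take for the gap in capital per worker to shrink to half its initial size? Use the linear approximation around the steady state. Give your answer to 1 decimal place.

Near the steady state the convergence rate is λ = (1 − α)(n + δ).
λ = (1 − 0.3) × 0.089 = 0.7 × 0.089 = 0.0623
Half-life = ln 2 / λ = 0.6931 / 0.0623 ≈ 11.13 years

half-life ≈ 11.1 years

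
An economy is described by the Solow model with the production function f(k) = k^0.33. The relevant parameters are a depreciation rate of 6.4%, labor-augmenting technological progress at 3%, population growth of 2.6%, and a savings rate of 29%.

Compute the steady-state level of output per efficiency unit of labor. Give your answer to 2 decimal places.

In steady state, investment equals break-even investment: s·k^α = (n + g + δ)·k.
Rearranging, k^(1−α) = s / (n + g + δ).
k^0.67 = 0.29 / (0.026 + 0.030 + 0.064) = 0.29 / 0.120 = 2.4167
k* = 2.4167^(1/0.67) ≈ 3.7323
y* = (k*)^α = 3.7323^0.33 ≈ 1.5444

y* = 1.54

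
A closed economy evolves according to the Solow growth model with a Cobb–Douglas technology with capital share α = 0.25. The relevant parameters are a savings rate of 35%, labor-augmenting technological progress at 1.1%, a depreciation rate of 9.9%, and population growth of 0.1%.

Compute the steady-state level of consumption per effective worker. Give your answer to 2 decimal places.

Steady state requires s·f(k) = (n + g + δ)·k, i.e. s·k^α = (n + g + δ)·k.
Rearranging, k^(1−α) = s / (n + g + δ).
k^0.75 = 0.35 / (0.001 + 0.011 + 0.099) = 0.35 / 0.111 = 3.1532
k* = 3.1532^(1/0.75) ≈ 4.6238
y* = (k*)^α = 4.6238^0.25 ≈ 1.4664
c* = (1 − s)·y* = (1 − 0.35) × 1.4664 ≈ 0.9532

c* = 0.95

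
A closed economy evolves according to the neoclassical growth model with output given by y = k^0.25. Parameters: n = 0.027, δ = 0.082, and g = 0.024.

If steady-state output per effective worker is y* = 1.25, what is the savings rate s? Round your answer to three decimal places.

At the steady state, Δk = 0, so s·k^α = (n + g + δ)·k.
Since y* = [s/(n + g + δ)]^(α/(1−α)), we have s/(n + g + δ) = (y*)^((1−α)/α) = 1.25^3 = 1.9531.
Therefore s = 1.9531 × (n + g + δ) = 1.9531 × 0.133 = 0.2598.

s ≈ 0.260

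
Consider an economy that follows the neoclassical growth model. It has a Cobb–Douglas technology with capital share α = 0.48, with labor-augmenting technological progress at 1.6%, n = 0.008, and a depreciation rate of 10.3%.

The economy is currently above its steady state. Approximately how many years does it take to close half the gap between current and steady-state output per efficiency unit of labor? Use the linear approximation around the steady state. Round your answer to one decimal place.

Near the steady state the convergence rate is λ = (1 − α)(n + g + δ).
λ = (1 − 0.48) × 0.127 = 0.52 × 0.127 = 0.06604
Half-life = ln 2 / λ = 0.6931 / 0.06604 ≈ 10.50 years

t_½ ≈ 10.5 years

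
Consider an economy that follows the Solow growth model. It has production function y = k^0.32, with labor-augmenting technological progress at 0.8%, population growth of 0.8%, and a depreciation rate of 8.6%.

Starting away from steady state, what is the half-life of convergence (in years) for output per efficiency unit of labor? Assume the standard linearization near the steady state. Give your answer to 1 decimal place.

Near the steady state the convergence rate is λ = (1 − α)(n + g + δ).
λ = (1 − 0.32) × 0.102 = 0.68 × 0.102 = 0.06936
Half-life = ln 2 / λ = 0.6931 / 0.06936 ≈ 9.99 years

half-life ≈ 10.0 years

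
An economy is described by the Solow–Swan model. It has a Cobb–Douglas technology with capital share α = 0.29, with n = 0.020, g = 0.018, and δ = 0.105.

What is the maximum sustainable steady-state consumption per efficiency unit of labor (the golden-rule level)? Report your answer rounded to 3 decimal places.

c_gold ≈ 0.948

At the golden rule, f'(k) = n + g + δ, so α·k^(α−1) = n + g + δ and k_gold = (α/(n + g + δ))^(1/(1−α)).
k_gold = (0.29/0.143)^(1/0.71) = 2.0280^1.4085 ≈ 2.7071
c_gold = f(k_gold) − (n + g + δ)·k_gold = 1.3348 − 0.143×2.7071 ≈ 0.9477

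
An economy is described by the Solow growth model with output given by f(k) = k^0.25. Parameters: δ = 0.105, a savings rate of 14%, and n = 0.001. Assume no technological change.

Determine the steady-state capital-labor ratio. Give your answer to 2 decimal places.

k* = 1.45

In steady state, investment equals break-even investment: s·k^α = (n + δ)·k.
Dividing both sides by k: k^(1−α) = s / (n + δ).
k^0.75 = 0.14 / (0.001 + 0.105) = 0.14 / 0.106 = 1.3208
k* = 1.3208^(1/0.75) ≈ 1.4492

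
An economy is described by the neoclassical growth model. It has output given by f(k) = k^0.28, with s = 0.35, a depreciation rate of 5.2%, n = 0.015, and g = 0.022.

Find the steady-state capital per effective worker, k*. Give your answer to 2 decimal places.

k* ≈ 6.70

Steady state requires s·f(k) = (n + g + δ)·k, i.e. s·k^α = (n + g + δ)·k.
Rearranging, k^(1−α) = s / (n + g + δ).
k^0.72 = 0.35 / (0.015 + 0.022 + 0.052) = 0.35 / 0.089 = 3.9326
k* = 3.9326^(1/0.72) ≈ 6.6980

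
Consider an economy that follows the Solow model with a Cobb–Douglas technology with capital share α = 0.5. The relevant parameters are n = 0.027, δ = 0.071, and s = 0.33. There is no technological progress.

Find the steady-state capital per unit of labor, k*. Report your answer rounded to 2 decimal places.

k* = 11.34

Steady state requires s·f(k) = (n + δ)·k, i.e. s·k^α = (n + δ)·k.
Dividing both sides by k: k^(1−α) = s / (n + δ).
k^0.5 = 0.33 / (0.027 + 0.071) = 0.33 / 0.098 = 3.3673
k* = 3.3673^(1/0.5) ≈ 11.3387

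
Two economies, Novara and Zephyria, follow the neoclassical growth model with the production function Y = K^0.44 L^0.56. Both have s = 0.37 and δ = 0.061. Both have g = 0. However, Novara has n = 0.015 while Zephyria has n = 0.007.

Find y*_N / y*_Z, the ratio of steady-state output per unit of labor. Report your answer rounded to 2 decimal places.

Steady-state y* = [s/(n + δ)]^(α/(1−α)), so the ratio is [ (s_N/(n + δ)_N) / (s_Z/(n + δ)_Z) ]^0.7857.
s_N/(n + δ)_N = 0.37/0.076 = 4.8684; s_Z/(n + δ)_Z = 0.37/0.068 = 5.4412.
Ratio = (4.8684/5.4412)^0.7857 = 0.8947^0.7857 ≈ 0.9163

y*_N / y*_Z ≈ 0.92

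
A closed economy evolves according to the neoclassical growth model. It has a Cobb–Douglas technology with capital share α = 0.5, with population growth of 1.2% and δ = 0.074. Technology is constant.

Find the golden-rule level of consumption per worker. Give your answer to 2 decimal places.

c_gold ≈ 2.91

At the golden rule, f'(k) = n + δ, so α·k^(α−1) = n + δ and k_gold = (α/(n + δ))^(1/(1−α)).
k_gold = (0.5/0.086)^(1/0.5) = 5.8140^2 ≈ 33.8026
c_gold = f(k_gold) − (n + δ)·k_gold = 5.8140 − 0.086×33.8026 ≈ 2.9070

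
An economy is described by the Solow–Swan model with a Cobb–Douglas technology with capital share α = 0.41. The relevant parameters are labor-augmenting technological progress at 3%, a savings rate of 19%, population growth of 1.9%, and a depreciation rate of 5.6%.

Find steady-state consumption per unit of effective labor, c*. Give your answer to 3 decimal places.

c* ≈ 1.223

At the steady state, Δk = 0, so s·k^α = (n + g + δ)·k.
Rearranging, k^(1−α) = s / (n + g + δ).
k^0.59 = 0.19 / (0.019 + 0.030 + 0.056) = 0.19 / 0.105 = 1.8095
k* = 1.8095^(1/0.59) ≈ 2.7324
y* = (k*)^α = 2.7324^0.41 ≈ 1.5100
c* = (1 − s)·y* = (1 − 0.19) × 1.5100 ≈ 1.2231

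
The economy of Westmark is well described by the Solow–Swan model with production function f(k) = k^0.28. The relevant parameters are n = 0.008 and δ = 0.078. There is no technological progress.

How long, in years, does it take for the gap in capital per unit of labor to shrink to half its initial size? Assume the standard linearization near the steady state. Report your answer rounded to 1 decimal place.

Near the steady state the convergence rate is λ = (1 − α)(n + δ).
λ = (1 − 0.28) × 0.086 = 0.72 × 0.086 = 0.06192
Half-life = ln 2 / λ = 0.6931 / 0.06192 ≈ 11.19 years

about 11.2 years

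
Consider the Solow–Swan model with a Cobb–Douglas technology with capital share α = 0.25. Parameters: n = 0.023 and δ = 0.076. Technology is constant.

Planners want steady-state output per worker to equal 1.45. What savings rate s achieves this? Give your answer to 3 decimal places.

s ≈ 0.302

Steady state requires s·f(k) = (n + δ)·k, i.e. s·k^α = (n + δ)·k.
Since y* = [s/(n + δ)]^(α/(1−α)), we have s/(n + δ) = (y*)^((1−α)/α) = 1.45^3 = 3.0486.
Therefore s = 3.0486 × (n + δ) = 3.0486 × 0.099 = 0.3018.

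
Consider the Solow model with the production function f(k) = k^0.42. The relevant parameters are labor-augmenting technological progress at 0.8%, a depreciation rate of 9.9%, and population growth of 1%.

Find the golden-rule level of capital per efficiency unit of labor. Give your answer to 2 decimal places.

The golden rule sets f'(k) = n + g + δ, i.e. α·k^(α−1) = n + g + δ.
So k^(1−α) = α / (n + g + δ) = 0.42 / 0.117 = 3.5897.
k_gold = 3.5897^(1/0.58) ≈ 9.0573

k_gold ≈ 9.06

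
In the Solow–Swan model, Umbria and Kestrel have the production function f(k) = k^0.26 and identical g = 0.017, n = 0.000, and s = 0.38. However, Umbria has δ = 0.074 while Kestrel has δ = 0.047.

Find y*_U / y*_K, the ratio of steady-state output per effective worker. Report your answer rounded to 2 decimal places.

ratio ≈ 0.88

Steady-state y* = [s/(n + g + δ)]^(α/(1−α)), so the ratio is [ (s_U/(n + g + δ)_U) / (s_K/(n + g + δ)_K) ]^0.3514.
s_U/(n + g + δ)_U = 0.38/0.091 = 4.1758; s_K/(n + g + δ)_K = 0.38/0.064 = 5.9375.
Ratio = (4.1758/5.9375)^0.3514 = 0.7033^0.3514 ≈ 0.8837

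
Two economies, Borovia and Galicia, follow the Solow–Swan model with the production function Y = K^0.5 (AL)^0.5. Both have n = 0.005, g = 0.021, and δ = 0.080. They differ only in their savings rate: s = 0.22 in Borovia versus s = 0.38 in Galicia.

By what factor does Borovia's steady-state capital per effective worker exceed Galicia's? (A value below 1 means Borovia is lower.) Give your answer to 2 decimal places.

k*_B / k*_G ≈ 0.34

Steady-state k* = [s/(n + g + δ)]^(1/(1−α)), so the ratio is [ (s_B/(n + g + δ)_B) / (s_G/(n + g + δ)_G) ]^2.
s_B/(n + g + δ)_B = 0.22/0.106 = 2.0755; s_G/(n + g + δ)_G = 0.38/0.106 = 3.5849.
Ratio = (2.0755/3.5849)^2 = 0.5790^2 ≈ 0.3352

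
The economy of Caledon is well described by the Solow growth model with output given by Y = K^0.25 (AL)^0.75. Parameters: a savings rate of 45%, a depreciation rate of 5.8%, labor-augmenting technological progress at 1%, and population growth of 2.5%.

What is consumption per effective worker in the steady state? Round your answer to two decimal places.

c* = 0.93

At the steady state, Δk = 0, so s·k^α = (n + g + δ)·k.
Rearranging, k^(1−α) = s / (n + g + δ).
k^0.75 = 0.45 / (0.025 + 0.010 + 0.058) = 0.45 / 0.093 = 4.8387
k* = 4.8387^(1/0.75) ≈ 8.1841
y* = (k*)^α = 8.1841^0.25 ≈ 1.6914
c* = (1 − s)·y* = (1 − 0.45) × 1.6914 ≈ 0.9303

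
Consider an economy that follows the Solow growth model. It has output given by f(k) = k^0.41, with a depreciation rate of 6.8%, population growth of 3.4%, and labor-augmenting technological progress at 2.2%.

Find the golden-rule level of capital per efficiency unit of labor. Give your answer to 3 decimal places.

The golden rule sets f'(k) = n + g + δ, i.e. α·k^(α−1) = n + g + δ.
So k^(1−α) = α / (n + g + δ) = 0.41 / 0.124 = 3.3065.
k_gold = 3.3065^(1/0.59) ≈ 7.5908

k_gold ≈ 7.591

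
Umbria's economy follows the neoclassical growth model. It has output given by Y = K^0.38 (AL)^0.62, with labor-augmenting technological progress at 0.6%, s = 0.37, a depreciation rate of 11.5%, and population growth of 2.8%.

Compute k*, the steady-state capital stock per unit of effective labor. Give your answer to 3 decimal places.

k* ≈ 4.336

At the steady state, Δk = 0, so s·k^α = (n + g + δ)·k.
Rearranging, k^(1−α) = s / (n + g + δ).
k^0.62 = 0.37 / (0.028 + 0.006 + 0.115) = 0.37 / 0.149 = 2.4832
k* = 2.4832^(1/0.62) ≈ 4.3363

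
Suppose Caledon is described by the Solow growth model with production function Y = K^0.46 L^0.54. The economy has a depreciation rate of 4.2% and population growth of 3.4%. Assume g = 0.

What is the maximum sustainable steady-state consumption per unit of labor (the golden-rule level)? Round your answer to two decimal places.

c_gold ≈ 2.50

At the golden rule, f'(k) = n + δ, so α·k^(α−1) = n + δ and k_gold = (α/(n + δ))^(1/(1−α)).
k_gold = (0.46/0.076)^(1/0.54) = 6.0526^1.8519 ≈ 28.0594
c_gold = f(k_gold) − (n + δ)·k_gold = 4.6357 − 0.076×28.0594 ≈ 2.5032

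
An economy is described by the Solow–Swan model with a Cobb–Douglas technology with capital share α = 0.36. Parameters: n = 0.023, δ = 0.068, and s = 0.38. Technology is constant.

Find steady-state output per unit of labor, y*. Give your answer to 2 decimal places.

y* ≈ 2.23

At the steady state, Δk = 0, so s·k^α = (n + δ)·k.
Rearranging, k^(1−α) = s / (n + δ).
k^0.64 = 0.38 / (0.023 + 0.068) = 0.38 / 0.091 = 4.1758
k* = 4.1758^(1/0.64) ≈ 9.3305
y* = (k*)^α = 9.3305^0.36 ≈ 2.2344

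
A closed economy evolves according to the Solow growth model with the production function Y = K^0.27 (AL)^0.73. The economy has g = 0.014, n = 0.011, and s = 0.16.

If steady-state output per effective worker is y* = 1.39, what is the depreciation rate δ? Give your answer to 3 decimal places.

δ ≈ 0.041

At the steady state, Δk = 0, so s·k^α = (n + g + δ)·k.
Since y* = [s/(n + g + δ)]^(α/(1−α)), we have s/(n + g + δ) = (y*)^((1−α)/α) = 1.39^2.7037 = 2.4360.
Therefore n + g + δ = s / 2.4360 = 0.16 / 2.4360 = 0.0657, so δ = 0.0657 − 0.025 = 0.0407.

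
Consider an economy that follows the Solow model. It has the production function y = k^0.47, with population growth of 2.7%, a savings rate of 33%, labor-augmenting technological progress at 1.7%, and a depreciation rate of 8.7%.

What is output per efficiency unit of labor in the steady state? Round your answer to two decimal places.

In steady state, investment equals break-even investment: s·k^α = (n + g + δ)·k.
Rearranging, k^(1−α) = s / (n + g + δ).
k^0.53 = 0.33 / (0.027 + 0.017 + 0.087) = 0.33 / 0.131 = 2.5191
k* = 2.5191^(1/0.53) ≈ 5.7157
y* = (k*)^α = 5.7157^0.47 ≈ 2.2689

y* ≈ 2.27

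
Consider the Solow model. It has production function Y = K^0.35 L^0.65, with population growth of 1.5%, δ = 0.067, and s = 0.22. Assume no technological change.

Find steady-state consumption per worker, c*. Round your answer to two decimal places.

In steady state, investment equals break-even investment: s·k^α = (n + δ)·k.
Dividing both sides by k: k^(1−α) = s / (n + δ).
k^0.65 = 0.22 / (0.015 + 0.067) = 0.22 / 0.082 = 2.6829
k* = 2.6829^(1/0.65) ≈ 4.5645
y* = (k*)^α = 4.5645^0.35 ≈ 1.7013
c* = (1 − s)·y* = (1 − 0.22) × 1.7013 ≈ 1.3270

c* ≈ 1.33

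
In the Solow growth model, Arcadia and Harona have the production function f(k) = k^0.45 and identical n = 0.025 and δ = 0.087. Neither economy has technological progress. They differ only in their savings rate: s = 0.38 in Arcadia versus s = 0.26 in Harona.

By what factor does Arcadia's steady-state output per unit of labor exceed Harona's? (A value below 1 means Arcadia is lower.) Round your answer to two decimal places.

Steady-state y* = [s/(n + δ)]^(α/(1−α)), so the ratio is [ (s_A/(n + δ)_A) / (s_H/(n + δ)_H) ]^0.8182.
s_A/(n + δ)_A = 0.38/0.112 = 3.3929; s_H/(n + δ)_H = 0.26/0.112 = 2.3214.
Ratio = (3.3929/2.3214)^0.8182 = 1.4616^0.8182 ≈ 1.3642

ratio ≈ 1.36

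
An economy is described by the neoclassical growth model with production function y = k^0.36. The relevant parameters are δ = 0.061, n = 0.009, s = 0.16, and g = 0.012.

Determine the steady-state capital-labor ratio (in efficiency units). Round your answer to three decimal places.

At the steady state, Δk = 0, so s·k^α = (n + g + δ)·k.
Rearranging, k^(1−α) = s / (n + g + δ).
k^0.64 = 0.16 / (0.009 + 0.012 + 0.061) = 0.16 / 0.082 = 1.9512
k* = 1.9512^(1/0.64) ≈ 2.8418

k* = 2.842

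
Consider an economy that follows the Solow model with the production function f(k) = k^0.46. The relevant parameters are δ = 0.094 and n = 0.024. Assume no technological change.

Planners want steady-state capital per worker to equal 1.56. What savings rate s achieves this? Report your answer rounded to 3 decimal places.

s ≈ 0.150

In steady state, investment equals break-even investment: s·k^α = (n + δ)·k.
So s / (n + δ) = (k*)^(1−α) = 1.56^0.54 = 1.2714.
Therefore s = 1.2714 × (n + δ) = 1.2714 × 0.118 = 0.1500.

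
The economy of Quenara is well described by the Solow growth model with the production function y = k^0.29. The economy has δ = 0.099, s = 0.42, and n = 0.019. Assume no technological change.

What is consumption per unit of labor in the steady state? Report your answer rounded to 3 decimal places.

In steady state, investment equals break-even investment: s·k^α = (n + δ)·k.
Dividing both sides by k: k^(1−α) = s / (n + δ).
k^0.71 = 0.42 / (0.019 + 0.099) = 0.42 / 0.118 = 3.5593
k* = 3.5593^(1/0.71) ≈ 5.9782
y* = (k*)^α = 5.9782^0.29 ≈ 1.6796
c* = (1 − s)·y* = (1 − 0.42) × 1.6796 ≈ 0.9742

c* = 0.974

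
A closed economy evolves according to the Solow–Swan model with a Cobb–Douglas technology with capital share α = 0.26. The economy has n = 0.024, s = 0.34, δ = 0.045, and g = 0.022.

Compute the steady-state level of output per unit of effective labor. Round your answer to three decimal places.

y* = 1.589

Steady state requires s·f(k) = (n + g + δ)·k, i.e. s·k^α = (n + g + δ)·k.
Dividing both sides by k: k^(1−α) = s / (n + g + δ).
k^0.74 = 0.34 / (0.024 + 0.022 + 0.045) = 0.34 / 0.091 = 3.7363
k* = 3.7363^(1/0.74) ≈ 5.9370
y* = (k*)^α = 5.9370^0.26 ≈ 1.5890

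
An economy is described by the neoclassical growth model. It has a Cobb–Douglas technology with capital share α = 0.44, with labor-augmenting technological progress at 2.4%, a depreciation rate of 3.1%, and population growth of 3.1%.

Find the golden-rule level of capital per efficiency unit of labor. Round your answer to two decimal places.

The golden rule sets f'(k) = n + g + δ, i.e. α·k^(α−1) = n + g + δ.
So k^(1−α) = α / (n + g + δ) = 0.44 / 0.086 = 5.1163.
k_gold = 5.1163^(1/0.56) ≈ 18.4499

k_gold ≈ 18.45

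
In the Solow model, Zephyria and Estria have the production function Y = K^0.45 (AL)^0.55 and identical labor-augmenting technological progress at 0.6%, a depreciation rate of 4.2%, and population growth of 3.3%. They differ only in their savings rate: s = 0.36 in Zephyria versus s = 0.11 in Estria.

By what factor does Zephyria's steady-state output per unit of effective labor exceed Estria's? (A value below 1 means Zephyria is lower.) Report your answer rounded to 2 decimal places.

ratio ≈ 2.64

Steady-state y* = [s/(n + g + δ)]^(α/(1−α)), so the ratio is [ (s_Z/(n + g + δ)_Z) / (s_E/(n + g + δ)_E) ]^0.8182.
s_Z/(n + g + δ)_Z = 0.36/0.081 = 4.4444; s_E/(n + g + δ)_E = 0.11/0.081 = 1.3580.
Ratio = (4.4444/1.3580)^0.8182 = 3.2728^0.8182 ≈ 2.6382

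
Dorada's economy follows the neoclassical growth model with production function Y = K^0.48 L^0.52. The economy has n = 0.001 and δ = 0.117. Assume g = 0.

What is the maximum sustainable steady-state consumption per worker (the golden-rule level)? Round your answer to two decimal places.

At the golden rule, f'(k) = n + δ, so α·k^(α−1) = n + δ and k_gold = (α/(n + δ))^(1/(1−α)).
k_gold = (0.48/0.118)^(1/0.52) = 4.0678^1.9231 ≈ 14.8545
c_gold = f(k_gold) − (n + δ)·k_gold = 3.6517 − 0.118×14.8545 ≈ 1.8989

c_gold ≈ 1.90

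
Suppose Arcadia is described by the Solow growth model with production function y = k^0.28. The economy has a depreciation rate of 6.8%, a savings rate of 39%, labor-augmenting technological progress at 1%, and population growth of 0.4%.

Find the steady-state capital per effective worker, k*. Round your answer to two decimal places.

At the steady state, Δk = 0, so s·k^α = (n + g + δ)·k.
Rearranging, k^(1−α) = s / (n + g + δ).
k^0.72 = 0.39 / (0.004 + 0.010 + 0.068) = 0.39 / 0.082 = 4.7561
k* = 4.7561^(1/0.72) ≈ 8.7222

k* = 8.72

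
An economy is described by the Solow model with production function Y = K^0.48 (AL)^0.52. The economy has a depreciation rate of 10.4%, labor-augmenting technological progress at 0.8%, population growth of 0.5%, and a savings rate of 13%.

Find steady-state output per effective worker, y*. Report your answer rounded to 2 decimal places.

y* = 1.10

Steady state requires s·f(k) = (n + g + δ)·k, i.e. s·k^α = (n + g + δ)·k.
Dividing both sides by k: k^(1−α) = s / (n + g + δ).
k^0.52 = 0.13 / (0.005 + 0.008 + 0.104) = 0.13 / 0.117 = 1.1111
k* = 1.1111^(1/0.52) ≈ 1.2246
y* = (k*)^α = 1.2246^0.48 ≈ 1.1021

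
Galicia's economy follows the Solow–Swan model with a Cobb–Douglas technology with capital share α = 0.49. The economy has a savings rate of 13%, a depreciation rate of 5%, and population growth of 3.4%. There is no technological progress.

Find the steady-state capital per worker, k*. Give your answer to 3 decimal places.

k* = 2.354

In steady state, investment equals break-even investment: s·k^α = (n + δ)·k.
Dividing both sides by k: k^(1−α) = s / (n + δ).
k^0.51 = 0.13 / (0.034 + 0.050) = 0.13 / 0.084 = 1.5476
k* = 1.5476^(1/0.51) ≈ 2.3544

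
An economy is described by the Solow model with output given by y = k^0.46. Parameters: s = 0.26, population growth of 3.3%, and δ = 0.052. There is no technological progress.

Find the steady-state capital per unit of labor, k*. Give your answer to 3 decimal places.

k* = 7.928

In steady state, investment equals break-even investment: s·k^α = (n + δ)·k.
Rearranging, k^(1−α) = s / (n + δ).
k^0.54 = 0.26 / (0.033 + 0.052) = 0.26 / 0.085 = 3.0588
k* = 3.0588^(1/0.54) ≈ 7.9281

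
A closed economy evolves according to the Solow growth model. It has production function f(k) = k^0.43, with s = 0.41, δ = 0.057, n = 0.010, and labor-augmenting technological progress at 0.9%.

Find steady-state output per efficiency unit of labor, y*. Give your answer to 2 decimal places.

In steady state, investment equals break-even investment: s·k^α = (n + g + δ)·k.
Dividing both sides by k: k^(1−α) = s / (n + g + δ).
k^0.57 = 0.41 / (0.010 + 0.009 + 0.057) = 0.41 / 0.076 = 5.3947
k* = 5.3947^(1/0.57) ≈ 19.2377
y* = (k*)^α = 19.2377^0.43 ≈ 3.5660

y* ≈ 3.57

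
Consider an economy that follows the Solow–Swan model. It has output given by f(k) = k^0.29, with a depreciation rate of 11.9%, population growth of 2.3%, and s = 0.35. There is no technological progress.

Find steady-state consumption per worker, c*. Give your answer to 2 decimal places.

In steady state, investment equals break-even investment: s·k^α = (n + δ)·k.
Rearranging, k^(1−α) = s / (n + δ).
k^0.71 = 0.35 / (0.023 + 0.119) = 0.35 / 0.142 = 2.4648
k* = 2.4648^(1/0.71) ≈ 3.5629
y* = (k*)^α = 3.5629^0.29 ≈ 1.4455
c* = (1 − s)·y* = (1 − 0.35) × 1.4455 ≈ 0.9396

c* ≈ 0.94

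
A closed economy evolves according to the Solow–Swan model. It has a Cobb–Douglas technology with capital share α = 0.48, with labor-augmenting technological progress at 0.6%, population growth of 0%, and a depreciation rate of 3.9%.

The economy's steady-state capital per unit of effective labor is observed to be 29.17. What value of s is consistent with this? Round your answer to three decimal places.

In steady state, investment equals break-even investment: s·k^α = (n + g + δ)·k.
So s / (n + g + δ) = (k*)^(1−α) = 29.17^0.52 = 5.7779.
Therefore s = 5.7779 × (n + g + δ) = 5.7779 × 0.045 = 0.2600.

s ≈ 0.260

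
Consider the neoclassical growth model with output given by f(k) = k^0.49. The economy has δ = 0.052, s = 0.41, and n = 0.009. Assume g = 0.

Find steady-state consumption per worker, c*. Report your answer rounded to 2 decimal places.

Steady state requires s·f(k) = (n + δ)·k, i.e. s·k^α = (n + δ)·k.
Dividing both sides by k: k^(1−α) = s / (n + δ).
k^0.51 = 0.41 / (0.009 + 0.052) = 0.41 / 0.061 = 6.7213
k* = 6.7213^(1/0.51) ≈ 41.9235
y* = (k*)^α = 41.9235^0.49 ≈ 6.2374
c* = (1 − s)·y* = (1 − 0.41) × 6.2374 ≈ 3.6801

c* = 3.68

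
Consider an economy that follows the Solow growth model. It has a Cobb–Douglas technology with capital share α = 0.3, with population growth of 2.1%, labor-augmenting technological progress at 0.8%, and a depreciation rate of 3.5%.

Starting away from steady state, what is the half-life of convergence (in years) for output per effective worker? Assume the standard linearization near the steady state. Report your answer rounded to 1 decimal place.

half-life ≈ 15.5 years

Near the steady state the convergence rate is λ = (1 − α)(n + g + δ).
λ = (1 − 0.3) × 0.064 = 0.7 × 0.064 = 0.0448
Half-life = ln 2 / λ = 0.6931 / 0.0448 ≈ 15.47 years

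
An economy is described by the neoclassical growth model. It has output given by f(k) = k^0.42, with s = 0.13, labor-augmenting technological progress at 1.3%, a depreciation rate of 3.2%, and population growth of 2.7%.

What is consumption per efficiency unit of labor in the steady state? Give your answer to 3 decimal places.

At the steady state, Δk = 0, so s·k^α = (n + g + δ)·k.
Dividing both sides by k: k^(1−α) = s / (n + g + δ).
k^0.58 = 0.13 / (0.027 + 0.013 + 0.032) = 0.13 / 0.072 = 1.8056
k* = 1.8056^(1/0.58) ≈ 2.7698
y* = (k*)^α = 2.7698^0.42 ≈ 1.5340
c* = (1 − s)·y* = (1 − 0.13) × 1.5340 ≈ 1.3346

c* = 1.335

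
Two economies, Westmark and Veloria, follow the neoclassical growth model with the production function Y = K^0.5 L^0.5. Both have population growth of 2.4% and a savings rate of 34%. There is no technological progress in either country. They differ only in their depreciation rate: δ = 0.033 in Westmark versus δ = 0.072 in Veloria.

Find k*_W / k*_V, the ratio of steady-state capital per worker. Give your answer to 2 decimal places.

k*_W / k*_V ≈ 2.84

Steady-state k* = [s/(n + δ)]^(1/(1−α)), so the ratio is [ (s_W/(n + δ)_W) / (s_V/(n + δ)_V) ]^2.
s_W/(n + δ)_W = 0.34/0.057 = 5.9649; s_V/(n + δ)_V = 0.34/0.096 = 3.5417.
Ratio = (5.9649/3.5417)^2 = 1.6842^2 ≈ 2.8365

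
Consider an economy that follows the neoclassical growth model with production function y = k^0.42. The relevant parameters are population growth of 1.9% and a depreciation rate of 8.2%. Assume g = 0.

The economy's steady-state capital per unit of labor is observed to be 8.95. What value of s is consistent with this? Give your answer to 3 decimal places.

s ≈ 0.360

In steady state, investment equals break-even investment: s·k^α = (n + δ)·k.
So s / (n + δ) = (k*)^(1−α) = 8.95^0.58 = 3.5650.
Therefore s = 3.5650 × (n + δ) = 3.5650 × 0.101 = 0.3601.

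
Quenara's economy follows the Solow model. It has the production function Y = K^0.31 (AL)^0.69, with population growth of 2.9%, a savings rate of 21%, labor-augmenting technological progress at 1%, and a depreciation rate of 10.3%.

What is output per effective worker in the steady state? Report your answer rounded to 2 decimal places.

y* = 1.19

In steady state, investment equals break-even investment: s·k^α = (n + g + δ)·k.
Rearranging, k^(1−α) = s / (n + g + δ).
k^0.69 = 0.21 / (0.029 + 0.010 + 0.103) = 0.21 / 0.142 = 1.4789
k* = 1.4789^(1/0.69) ≈ 1.7631
y* = (k*)^α = 1.7631^0.31 ≈ 1.1922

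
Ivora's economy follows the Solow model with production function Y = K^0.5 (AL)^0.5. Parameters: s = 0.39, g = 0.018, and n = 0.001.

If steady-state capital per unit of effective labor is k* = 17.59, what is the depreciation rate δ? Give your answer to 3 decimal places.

δ ≈ 0.074

Steady state requires s·f(k) = (n + g + δ)·k, i.e. s·k^α = (n + g + δ)·k.
So s / (n + g + δ) = (k*)^(1−α) = 17.59^0.5 = 4.1940.
Therefore n + g + δ = s / 4.1940 = 0.39 / 4.1940 = 0.0930, so δ = 0.0930 − 0.019 = 0.0740.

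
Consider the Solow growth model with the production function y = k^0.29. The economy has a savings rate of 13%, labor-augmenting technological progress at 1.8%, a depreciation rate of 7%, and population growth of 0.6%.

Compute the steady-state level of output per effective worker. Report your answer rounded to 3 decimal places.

y* ≈ 1.142

At the steady state, Δk = 0, so s·k^α = (n + g + δ)·k.
Rearranging, k^(1−α) = s / (n + g + δ).
k^0.71 = 0.13 / (0.006 + 0.018 + 0.070) = 0.13 / 0.094 = 1.3830
k* = 1.3830^(1/0.71) ≈ 1.5789
y* = (k*)^α = 1.5789^0.29 ≈ 1.1416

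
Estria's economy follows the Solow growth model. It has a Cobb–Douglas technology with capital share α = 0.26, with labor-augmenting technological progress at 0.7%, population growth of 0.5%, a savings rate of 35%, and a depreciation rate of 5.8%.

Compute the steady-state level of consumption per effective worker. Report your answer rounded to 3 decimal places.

c* = 1.144

In steady state, investment equals break-even investment: s·k^α = (n + g + δ)·k.
Rearranging, k^(1−α) = s / (n + g + δ).
k^0.74 = 0.35 / (0.005 + 0.007 + 0.058) = 0.35 / 0.070 = 5.0000
k* = 5.0000^(1/0.74) ≈ 8.8014
y* = (k*)^α = 8.8014^0.26 ≈ 1.7603
c* = (1 − s)·y* = (1 − 0.35) × 1.7603 ≈ 1.1442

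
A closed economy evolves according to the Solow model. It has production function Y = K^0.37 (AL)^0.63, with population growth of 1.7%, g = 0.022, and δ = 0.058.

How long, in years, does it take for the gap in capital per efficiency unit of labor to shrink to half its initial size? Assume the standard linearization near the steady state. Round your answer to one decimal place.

about 11.3 years

Near the steady state the convergence rate is λ = (1 − α)(n + g + δ).
λ = (1 − 0.37) × 0.097 = 0.63 × 0.097 = 0.06111
Half-life = ln 2 / λ = 0.6931 / 0.06111 ≈ 11.34 years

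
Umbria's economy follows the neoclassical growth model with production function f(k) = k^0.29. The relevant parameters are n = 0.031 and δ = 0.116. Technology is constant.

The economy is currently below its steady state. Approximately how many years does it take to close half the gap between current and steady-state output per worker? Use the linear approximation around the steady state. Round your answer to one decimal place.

half-life ≈ 6.6 years

Near the steady state the convergence rate is λ = (1 − α)(n + δ).
λ = (1 − 0.29) × 0.147 = 0.71 × 0.147 = 0.10437
Half-life = ln 2 / λ = 0.6931 / 0.10437 ≈ 6.64 years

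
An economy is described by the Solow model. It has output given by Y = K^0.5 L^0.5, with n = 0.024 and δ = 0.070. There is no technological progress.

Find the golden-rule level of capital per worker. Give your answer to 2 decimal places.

The golden rule sets f'(k) = n + δ, i.e. α·k^(α−1) = n + δ.
So k^(1−α) = α / (n + δ) = 0.5 / 0.094 = 5.3191.
k_gold = 5.3191^(1/0.5) ≈ 28.2928

k_gold ≈ 28.29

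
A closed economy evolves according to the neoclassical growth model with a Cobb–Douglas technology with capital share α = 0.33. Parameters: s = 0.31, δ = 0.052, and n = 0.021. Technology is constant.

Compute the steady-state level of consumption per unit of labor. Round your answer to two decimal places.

At the steady state, Δk = 0, so s·k^α = (n + δ)·k.
Dividing both sides by k: k^(1−α) = s / (n + δ).
k^0.67 = 0.31 / (0.021 + 0.052) = 0.31 / 0.073 = 4.2466
k* = 4.2466^(1/0.67) ≈ 8.6572
y* = (k*)^α = 8.6572^0.33 ≈ 2.0386
c* = (1 − s)·y* = (1 − 0.31) × 2.0386 ≈ 1.4066

c* ≈ 1.41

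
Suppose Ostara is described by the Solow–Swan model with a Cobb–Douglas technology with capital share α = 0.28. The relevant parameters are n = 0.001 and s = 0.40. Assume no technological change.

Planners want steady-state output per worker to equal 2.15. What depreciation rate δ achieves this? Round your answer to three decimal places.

In steady state, investment equals break-even investment: s·k^α = (n + δ)·k.
Since y* = [s/(n + δ)]^(α/(1−α)), we have s/(n + δ) = (y*)^((1−α)/α) = 2.15^2.5714 = 7.1587.
Therefore n + δ = s / 7.1587 = 0.40 / 7.1587 = 0.0559, so δ = 0.0559 − 0.001 = 0.0549.

δ ≈ 0.055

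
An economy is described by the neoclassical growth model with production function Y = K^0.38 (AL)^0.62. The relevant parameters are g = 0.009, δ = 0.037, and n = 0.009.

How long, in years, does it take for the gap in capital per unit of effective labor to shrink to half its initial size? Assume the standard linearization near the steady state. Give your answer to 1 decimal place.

half-life ≈ 20.3 years

Near the steady state the convergence rate is λ = (1 − α)(n + g + δ).
λ = (1 − 0.38) × 0.055 = 0.62 × 0.055 = 0.0341
Half-life = ln 2 / λ = 0.6931 / 0.0341 ≈ 20.33 years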